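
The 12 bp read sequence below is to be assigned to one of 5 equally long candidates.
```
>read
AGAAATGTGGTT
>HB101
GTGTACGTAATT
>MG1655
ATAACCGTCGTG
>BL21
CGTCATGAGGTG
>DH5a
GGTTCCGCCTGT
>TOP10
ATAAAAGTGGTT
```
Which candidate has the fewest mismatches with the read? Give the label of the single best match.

TOP10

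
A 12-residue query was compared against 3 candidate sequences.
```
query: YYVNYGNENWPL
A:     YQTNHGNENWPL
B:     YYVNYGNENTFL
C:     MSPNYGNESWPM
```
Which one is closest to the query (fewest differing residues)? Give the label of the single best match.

Hamming distances to query — A: 3; B: 2; C: 5.
Smallest is B with 2 mismatches.

B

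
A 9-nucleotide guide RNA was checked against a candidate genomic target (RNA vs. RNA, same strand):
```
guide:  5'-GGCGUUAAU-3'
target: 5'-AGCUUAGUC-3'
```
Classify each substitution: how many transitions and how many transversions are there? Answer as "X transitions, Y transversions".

Transitions (purine↔purine or pyrimidine↔pyrimidine): 1 G→A, 7 A→G, 9 U→C.
Transversions (purine↔pyrimidine): 4 G→U, 6 U→A, 8 A→U.

3 transitions, 3 transversions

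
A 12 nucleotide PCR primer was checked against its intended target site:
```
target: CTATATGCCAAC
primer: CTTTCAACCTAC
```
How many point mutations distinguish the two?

5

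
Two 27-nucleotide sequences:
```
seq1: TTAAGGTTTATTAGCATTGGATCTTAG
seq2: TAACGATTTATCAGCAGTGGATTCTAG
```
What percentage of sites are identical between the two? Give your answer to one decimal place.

74.1%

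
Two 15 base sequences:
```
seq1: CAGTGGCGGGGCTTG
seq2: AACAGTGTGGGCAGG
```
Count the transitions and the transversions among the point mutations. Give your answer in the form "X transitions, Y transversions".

Mismatches (1-based):
position 1: C→A (pyrimidine→purine, transversion)
position 3: G→C (purine→pyrimidine, transversion)
position 4: T→A (pyrimidine→purine, transversion)
position 6: G→T (purine→pyrimidine, transversion)
position 7: C→G (pyrimidine→purine, transversion)
position 8: G→T (purine→pyrimidine, transversion)
position 13: T→A (pyrimidine→purine, transversion)
position 14: T→G (pyrimidine→purine, transversion)

0 transitions, 8 transversions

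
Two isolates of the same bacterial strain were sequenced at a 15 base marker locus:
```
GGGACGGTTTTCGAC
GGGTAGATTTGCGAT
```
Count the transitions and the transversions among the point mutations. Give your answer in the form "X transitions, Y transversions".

2 transitions, 3 transversions

Mismatches (1-based):
base 4: A→T (purine→pyrimidine, transversion)
base 5: C→A (pyrimidine→purine, transversion)
base 7: G→A (purine→purine, transition)
base 11: T→G (pyrimidine→purine, transversion)
base 15: C→T (pyrimidine→pyrimidine, transition)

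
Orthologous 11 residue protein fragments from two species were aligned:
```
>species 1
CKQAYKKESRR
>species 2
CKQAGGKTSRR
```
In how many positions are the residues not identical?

The sequences differ at positions 5, 6, 8 (1-based) — 3 in total.

3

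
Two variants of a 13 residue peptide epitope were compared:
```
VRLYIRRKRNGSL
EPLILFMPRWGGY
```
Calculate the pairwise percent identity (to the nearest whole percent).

23%

10 positions differ (1, 2, 4, 5, 6, 7, 8, 10, 12, 13), so 3 of 13 match: 3/13 = 23.08%.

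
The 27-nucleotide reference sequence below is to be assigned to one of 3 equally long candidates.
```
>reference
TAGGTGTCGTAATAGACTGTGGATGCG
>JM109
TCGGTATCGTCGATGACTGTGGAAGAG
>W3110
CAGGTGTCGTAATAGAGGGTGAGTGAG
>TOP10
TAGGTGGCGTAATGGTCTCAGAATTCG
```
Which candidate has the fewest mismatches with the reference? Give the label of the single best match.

W3110

Hamming distances to reference — JM109: 8; W3110: 6; TOP10: 7.
Smallest is W3110 with 6 mismatches.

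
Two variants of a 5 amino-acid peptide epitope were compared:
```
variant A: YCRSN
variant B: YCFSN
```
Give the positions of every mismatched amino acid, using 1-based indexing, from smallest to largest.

Differences at position 3 (R→F).

3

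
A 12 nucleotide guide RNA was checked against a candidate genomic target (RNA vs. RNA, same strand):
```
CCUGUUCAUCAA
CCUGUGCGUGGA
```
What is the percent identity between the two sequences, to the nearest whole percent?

4 positions differ (6, 8, 10, 11), so 8 of 12 match: 8/12 = 66.67%.

67%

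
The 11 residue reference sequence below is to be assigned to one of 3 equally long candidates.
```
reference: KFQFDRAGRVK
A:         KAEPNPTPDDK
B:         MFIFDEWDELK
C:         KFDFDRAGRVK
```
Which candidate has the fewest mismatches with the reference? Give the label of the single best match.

C

Hamming distances to reference — A: 9; B: 7; C: 1.
Smallest is C with 1 mismatch.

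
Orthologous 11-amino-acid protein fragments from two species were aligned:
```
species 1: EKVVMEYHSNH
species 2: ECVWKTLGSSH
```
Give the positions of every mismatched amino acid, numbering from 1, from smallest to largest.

2, 4, 5, 6, 7, 8, 10

Differences at position 2 (K→C), position 4 (V→W), position 5 (M→K), position 6 (E→T), position 7 (Y→L), position 8 (H→G), position 10 (N→S).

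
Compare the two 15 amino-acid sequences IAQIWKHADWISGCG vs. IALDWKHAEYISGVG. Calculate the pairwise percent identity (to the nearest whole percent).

67%

Mismatches at positions 3, 4, 9, 10, 14 (1-based): 5 of 15.
Identical positions: 10/15 = 66.67% → 67%.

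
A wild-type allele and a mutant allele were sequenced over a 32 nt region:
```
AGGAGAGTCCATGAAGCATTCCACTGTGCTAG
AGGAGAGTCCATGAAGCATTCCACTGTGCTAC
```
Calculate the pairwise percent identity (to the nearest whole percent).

1 position differs (32), so 31 of 32 match: 31/32 = 96.88%.

97%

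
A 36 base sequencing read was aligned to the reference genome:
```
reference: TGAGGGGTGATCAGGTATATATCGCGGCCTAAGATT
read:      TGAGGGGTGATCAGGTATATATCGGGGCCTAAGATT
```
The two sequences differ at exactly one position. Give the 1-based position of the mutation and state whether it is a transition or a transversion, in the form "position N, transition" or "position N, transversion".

Position 25 changes C→G. C is a pyrimidine and G is a purine, so this is a transversion.

position 25, transversion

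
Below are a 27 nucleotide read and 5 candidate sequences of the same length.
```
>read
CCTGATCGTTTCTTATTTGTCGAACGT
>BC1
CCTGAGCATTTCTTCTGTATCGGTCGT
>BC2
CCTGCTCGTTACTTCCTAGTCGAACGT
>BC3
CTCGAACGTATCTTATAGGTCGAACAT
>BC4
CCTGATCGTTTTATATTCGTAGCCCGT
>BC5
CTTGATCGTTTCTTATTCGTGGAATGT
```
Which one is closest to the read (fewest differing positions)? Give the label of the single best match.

BC5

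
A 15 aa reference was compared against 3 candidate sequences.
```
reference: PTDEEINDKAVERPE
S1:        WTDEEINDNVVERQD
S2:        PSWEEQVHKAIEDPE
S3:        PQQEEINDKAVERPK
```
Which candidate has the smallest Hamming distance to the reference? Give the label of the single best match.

S3

Hamming distances to reference — S1: 5; S2: 7; S3: 3.
Smallest is S3 with 3 mismatches.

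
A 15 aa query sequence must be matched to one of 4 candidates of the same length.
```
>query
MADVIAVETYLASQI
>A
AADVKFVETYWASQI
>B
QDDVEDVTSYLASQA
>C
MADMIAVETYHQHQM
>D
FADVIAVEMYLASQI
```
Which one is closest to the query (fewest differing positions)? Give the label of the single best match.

A differs at 4 positions; B differs at 7 positions; C differs at 5 positions; D differs at 2 positions. The closest is D.

D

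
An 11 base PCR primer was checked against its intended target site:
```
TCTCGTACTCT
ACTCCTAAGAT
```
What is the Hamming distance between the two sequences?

5

Mismatches (1-based): base 1: T→A; base 5: G→C; base 8: C→A; base 9: T→G; base 10: C→A.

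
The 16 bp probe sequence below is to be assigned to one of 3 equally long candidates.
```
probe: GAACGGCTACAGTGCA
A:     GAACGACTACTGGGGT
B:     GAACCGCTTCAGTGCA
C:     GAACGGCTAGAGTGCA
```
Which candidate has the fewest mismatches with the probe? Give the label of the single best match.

Hamming distances to probe — A: 5; B: 2; C: 1.
Smallest is C with 1 mismatch.

C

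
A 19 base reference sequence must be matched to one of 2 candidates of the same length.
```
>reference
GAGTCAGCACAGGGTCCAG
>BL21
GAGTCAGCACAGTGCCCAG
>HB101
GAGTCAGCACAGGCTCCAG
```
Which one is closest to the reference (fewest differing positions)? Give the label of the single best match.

HB101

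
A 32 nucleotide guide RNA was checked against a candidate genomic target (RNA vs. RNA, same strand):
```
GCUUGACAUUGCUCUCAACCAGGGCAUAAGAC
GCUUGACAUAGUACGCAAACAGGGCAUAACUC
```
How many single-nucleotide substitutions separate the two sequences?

Comparing position by position, 7 bases differ: 10 (U/A), 12 (C/U), 13 (U/A), 15 (U/G), 19 (C/A), 30 (G/C), 31 (A/U).

7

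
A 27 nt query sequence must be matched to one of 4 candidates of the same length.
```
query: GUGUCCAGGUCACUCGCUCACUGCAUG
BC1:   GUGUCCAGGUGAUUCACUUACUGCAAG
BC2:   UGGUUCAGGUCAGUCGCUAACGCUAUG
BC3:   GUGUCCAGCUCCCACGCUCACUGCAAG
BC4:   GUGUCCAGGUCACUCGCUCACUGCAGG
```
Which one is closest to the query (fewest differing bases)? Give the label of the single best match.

BC4

BC1 differs at 5 bases; BC2 differs at 8 bases; BC3 differs at 4 bases; BC4 differs at 1 base. The closest is BC4.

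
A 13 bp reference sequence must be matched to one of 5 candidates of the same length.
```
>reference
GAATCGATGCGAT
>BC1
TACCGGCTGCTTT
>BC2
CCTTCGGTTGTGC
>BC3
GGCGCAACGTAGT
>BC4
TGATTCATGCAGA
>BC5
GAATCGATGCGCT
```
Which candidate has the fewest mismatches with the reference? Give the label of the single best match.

BC5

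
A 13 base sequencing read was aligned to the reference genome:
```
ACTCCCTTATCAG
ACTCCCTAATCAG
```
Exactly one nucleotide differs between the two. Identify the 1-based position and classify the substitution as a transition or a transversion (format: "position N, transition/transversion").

position 8, transversion

The sequences differ only at position 8: T→A (pyrimidine→purine), a transversion.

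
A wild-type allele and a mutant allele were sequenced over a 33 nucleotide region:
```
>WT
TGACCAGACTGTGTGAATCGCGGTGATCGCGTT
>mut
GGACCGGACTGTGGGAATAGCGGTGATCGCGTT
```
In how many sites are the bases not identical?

Mismatches (1-based): site 1: T→G; site 6: A→G; site 14: T→G; site 19: C→A.

4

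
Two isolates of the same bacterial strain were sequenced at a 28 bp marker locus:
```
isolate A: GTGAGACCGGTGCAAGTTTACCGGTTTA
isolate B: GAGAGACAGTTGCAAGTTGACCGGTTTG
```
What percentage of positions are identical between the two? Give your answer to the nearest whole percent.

5 positions differ (2, 8, 10, 19, 28), so 23 of 28 match: 23/28 = 82.14%.

82%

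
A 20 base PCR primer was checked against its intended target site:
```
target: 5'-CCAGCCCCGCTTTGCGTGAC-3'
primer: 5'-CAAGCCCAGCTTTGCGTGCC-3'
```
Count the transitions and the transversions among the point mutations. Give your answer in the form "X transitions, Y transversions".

0 transitions, 3 transversions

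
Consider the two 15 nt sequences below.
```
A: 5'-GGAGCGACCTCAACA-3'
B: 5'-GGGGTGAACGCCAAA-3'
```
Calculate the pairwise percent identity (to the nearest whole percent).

60%

6 positions differ (3, 5, 8, 10, 12, 14), so 9 of 15 match: 9/15 = 60%.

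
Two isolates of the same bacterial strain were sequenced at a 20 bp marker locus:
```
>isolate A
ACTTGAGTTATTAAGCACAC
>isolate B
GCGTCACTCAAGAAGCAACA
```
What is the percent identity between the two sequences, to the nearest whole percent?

50%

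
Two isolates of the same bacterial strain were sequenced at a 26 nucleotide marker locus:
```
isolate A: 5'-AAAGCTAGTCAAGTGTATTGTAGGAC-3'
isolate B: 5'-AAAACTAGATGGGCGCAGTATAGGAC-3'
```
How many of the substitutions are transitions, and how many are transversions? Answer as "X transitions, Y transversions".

Mismatches (1-based):
base 4: G→A (purine→purine, transition)
base 9: T→A (pyrimidine→purine, transversion)
base 10: C→T (pyrimidine→pyrimidine, transition)
base 11: A→G (purine→purine, transition)
base 12: A→G (purine→purine, transition)
base 14: T→C (pyrimidine→pyrimidine, transition)
base 16: T→C (pyrimidine→pyrimidine, transition)
base 18: T→G (pyrimidine→purine, transversion)
base 20: G→A (purine→purine, transition)

7 transitions, 2 transversions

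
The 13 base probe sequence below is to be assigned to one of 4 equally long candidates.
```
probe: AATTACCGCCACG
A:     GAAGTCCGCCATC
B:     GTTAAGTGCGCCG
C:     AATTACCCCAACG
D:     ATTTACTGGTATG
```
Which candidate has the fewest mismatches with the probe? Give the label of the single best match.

Hamming distances to probe — A: 6; B: 7; C: 2; D: 5.
Smallest is C with 2 mismatches.

C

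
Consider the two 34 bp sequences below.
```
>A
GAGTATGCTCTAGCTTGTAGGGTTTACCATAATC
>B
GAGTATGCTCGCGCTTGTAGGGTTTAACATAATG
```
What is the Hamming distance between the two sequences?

4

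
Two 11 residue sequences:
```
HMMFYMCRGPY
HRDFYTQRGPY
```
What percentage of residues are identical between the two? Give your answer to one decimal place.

63.6%

4 positions differ (2, 3, 6, 7), so 7 of 11 match: 7/11 = 63.64%.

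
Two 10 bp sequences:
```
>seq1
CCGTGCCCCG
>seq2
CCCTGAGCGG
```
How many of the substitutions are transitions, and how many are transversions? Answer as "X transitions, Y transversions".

0 transitions, 4 transversions

Transitions (purine↔purine or pyrimidine↔pyrimidine): none.
Transversions (purine↔pyrimidine): 3 G→C, 6 C→A, 7 C→G, 9 C→G.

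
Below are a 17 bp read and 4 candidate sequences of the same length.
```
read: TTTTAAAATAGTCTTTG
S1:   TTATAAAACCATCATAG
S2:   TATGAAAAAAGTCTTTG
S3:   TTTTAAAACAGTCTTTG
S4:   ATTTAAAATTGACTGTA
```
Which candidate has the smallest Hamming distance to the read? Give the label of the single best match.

S1 differs at 6 bases; S2 differs at 3 bases; S3 differs at 1 base; S4 differs at 5 bases. The closest is S3.

S3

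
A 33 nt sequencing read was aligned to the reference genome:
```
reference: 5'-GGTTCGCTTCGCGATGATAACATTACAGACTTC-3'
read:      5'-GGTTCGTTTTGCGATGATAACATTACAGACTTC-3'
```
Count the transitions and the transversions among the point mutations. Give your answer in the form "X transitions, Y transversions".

Mismatches (1-based):
position 7: C→T (pyrimidine→pyrimidine, transition)
position 10: C→T (pyrimidine→pyrimidine, transition)

2 transitions, 0 transversions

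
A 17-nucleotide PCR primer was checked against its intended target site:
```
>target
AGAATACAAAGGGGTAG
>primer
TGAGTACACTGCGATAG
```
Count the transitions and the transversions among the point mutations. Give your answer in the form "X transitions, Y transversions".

Mismatches (1-based):
position 1: A→T (purine→pyrimidine, transversion)
position 4: A→G (purine→purine, transition)
position 9: A→C (purine→pyrimidine, transversion)
position 10: A→T (purine→pyrimidine, transversion)
position 12: G→C (purine→pyrimidine, transversion)
position 14: G→A (purine→purine, transition)

2 transitions, 4 transversions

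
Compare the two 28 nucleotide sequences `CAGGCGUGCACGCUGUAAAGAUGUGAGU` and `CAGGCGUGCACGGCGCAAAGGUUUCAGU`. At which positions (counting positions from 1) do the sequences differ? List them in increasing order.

Differences at position 13 (C→G), position 14 (U→C), position 16 (U→C), position 21 (A→G), position 23 (G→U), position 25 (G→C).

13, 14, 16, 21, 23, 25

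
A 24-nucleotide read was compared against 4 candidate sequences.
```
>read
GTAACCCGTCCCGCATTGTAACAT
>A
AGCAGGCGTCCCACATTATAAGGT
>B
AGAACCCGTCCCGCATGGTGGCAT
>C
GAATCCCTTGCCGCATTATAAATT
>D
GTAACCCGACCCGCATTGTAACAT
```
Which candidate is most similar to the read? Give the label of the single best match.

A differs at 9 positions; B differs at 5 positions; C differs at 7 positions; D differs at 1 position. The closest is D.

D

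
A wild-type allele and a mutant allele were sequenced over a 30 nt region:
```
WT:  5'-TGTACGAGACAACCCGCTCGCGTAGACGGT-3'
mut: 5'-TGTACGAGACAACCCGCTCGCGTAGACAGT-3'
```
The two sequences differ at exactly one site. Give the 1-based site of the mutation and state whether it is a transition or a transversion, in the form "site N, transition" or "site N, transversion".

The sequences differ only at site 28: G→A (purine→purine), a transition.

site 28, transition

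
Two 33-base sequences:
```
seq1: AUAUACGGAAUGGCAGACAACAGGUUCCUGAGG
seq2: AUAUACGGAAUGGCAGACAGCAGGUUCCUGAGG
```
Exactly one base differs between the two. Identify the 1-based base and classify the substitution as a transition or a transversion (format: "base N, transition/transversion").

base 20, transition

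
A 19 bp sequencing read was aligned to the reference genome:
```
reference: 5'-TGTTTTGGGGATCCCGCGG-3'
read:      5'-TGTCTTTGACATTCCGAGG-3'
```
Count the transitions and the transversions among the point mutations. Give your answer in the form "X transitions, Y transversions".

Mismatches (1-based):
site 4: T→C (pyrimidine→pyrimidine, transition)
site 7: G→T (purine→pyrimidine, transversion)
site 9: G→A (purine→purine, transition)
site 10: G→C (purine→pyrimidine, transversion)
site 13: C→T (pyrimidine→pyrimidine, transition)
site 17: C→A (pyrimidine→purine, transversion)

3 transitions, 3 transversions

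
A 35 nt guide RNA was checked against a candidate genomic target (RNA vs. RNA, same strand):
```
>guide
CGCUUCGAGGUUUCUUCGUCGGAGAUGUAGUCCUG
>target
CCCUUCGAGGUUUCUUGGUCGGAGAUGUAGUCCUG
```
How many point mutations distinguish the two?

2

Comparing position by position, 2 bases differ: 2 (G/C), 17 (C/G).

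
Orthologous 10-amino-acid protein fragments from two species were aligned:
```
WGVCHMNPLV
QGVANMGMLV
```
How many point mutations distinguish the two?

5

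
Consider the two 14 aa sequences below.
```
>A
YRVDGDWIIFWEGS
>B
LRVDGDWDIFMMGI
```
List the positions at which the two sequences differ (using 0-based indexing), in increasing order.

0, 7, 10, 11, 13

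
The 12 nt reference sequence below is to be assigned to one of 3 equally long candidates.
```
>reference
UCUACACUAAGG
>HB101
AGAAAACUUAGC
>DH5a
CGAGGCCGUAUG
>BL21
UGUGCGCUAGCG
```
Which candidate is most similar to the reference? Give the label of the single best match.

HB101 differs at 6 bases; DH5a differs at 9 bases; BL21 differs at 5 bases. The closest is BL21.

BL21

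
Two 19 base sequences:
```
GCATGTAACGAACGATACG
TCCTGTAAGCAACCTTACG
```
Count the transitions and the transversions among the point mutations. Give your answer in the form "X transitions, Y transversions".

Transitions (purine↔purine or pyrimidine↔pyrimidine): none.
Transversions (purine↔pyrimidine): 1 G→T, 3 A→C, 9 C→G, 10 G→C, 14 G→C, 15 A→T.

0 transitions, 6 transversions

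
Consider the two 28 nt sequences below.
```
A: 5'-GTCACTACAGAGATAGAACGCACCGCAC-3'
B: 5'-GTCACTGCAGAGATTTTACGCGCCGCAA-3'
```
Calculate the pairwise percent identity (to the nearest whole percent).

79%

Mismatches at positions 7, 15, 16, 17, 22, 28 (1-based): 6 of 28.
Identical positions: 22/28 = 78.57% → 79%.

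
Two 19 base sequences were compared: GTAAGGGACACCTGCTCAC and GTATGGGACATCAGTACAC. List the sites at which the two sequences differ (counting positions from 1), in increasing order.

4, 11, 13, 15, 16

Scanning 1-based: 4: A/T; 11: C/T; 13: T/A; 15: C/T; 16: T/A.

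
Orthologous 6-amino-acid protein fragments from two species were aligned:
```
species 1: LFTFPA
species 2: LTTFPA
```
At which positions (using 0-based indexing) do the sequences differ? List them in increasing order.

Differences at position 1 (F→T).

1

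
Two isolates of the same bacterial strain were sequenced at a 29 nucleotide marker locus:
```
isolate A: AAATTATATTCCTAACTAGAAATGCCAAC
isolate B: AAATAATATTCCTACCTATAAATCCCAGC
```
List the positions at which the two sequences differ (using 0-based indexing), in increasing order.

Scanning 0-based: 4: T/A; 14: A/C; 18: G/T; 23: G/C; 27: A/G.

4, 14, 18, 23, 27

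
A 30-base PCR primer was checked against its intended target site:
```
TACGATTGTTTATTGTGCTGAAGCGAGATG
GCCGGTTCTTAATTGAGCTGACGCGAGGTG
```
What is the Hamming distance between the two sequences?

Comparing position by position, 8 bases differ: 1 (T/G), 2 (A/C), 5 (A/G), 8 (G/C), 11 (T/A), 16 (T/A), 22 (A/C), 28 (A/G).

8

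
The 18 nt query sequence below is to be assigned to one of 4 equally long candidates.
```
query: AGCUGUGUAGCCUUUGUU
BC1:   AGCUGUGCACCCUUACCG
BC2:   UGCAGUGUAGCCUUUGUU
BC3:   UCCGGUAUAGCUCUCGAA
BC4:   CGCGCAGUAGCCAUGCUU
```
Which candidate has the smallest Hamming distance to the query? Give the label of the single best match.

BC2

BC1 differs at 6 bases; BC2 differs at 2 bases; BC3 differs at 9 bases; BC4 differs at 7 bases. The closest is BC2.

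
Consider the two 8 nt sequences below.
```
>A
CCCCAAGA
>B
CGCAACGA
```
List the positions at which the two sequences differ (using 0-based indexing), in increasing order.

1, 3, 5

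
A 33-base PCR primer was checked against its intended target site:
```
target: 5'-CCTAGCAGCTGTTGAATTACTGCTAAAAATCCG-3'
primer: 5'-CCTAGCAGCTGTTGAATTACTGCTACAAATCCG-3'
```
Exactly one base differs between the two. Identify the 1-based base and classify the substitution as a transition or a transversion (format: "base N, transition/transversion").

Base 26 changes A→C. A is a purine and C is a pyrimidine, so this is a transversion.

base 26, transversion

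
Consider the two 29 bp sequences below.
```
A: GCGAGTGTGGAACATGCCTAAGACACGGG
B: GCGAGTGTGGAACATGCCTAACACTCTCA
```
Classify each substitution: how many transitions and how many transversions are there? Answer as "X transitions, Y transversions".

Mismatches (1-based):
position 22: G→C (purine→pyrimidine, transversion)
position 25: A→T (purine→pyrimidine, transversion)
position 27: G→T (purine→pyrimidine, transversion)
position 28: G→C (purine→pyrimidine, transversion)
position 29: G→A (purine→purine, transition)

1 transition, 4 transversions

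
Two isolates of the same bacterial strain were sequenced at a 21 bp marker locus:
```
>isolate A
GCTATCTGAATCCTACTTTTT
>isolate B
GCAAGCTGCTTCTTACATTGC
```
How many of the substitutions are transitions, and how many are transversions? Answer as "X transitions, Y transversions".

Transitions (purine↔purine or pyrimidine↔pyrimidine): 13 C→T, 21 T→C.
Transversions (purine↔pyrimidine): 3 T→A, 5 T→G, 9 A→C, 10 A→T, 17 T→A, 20 T→G.

2 transitions, 6 transversions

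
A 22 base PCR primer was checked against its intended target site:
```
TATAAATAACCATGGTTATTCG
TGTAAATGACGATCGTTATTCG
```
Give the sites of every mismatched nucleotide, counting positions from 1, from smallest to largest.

Scanning 1-based: 2: A/G; 8: A/G; 11: C/G; 14: G/C.

2, 8, 11, 14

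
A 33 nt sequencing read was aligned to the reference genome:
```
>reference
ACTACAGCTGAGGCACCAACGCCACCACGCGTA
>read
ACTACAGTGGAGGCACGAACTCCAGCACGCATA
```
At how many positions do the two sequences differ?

Mismatches (1-based): position 8: C→T; position 9: T→G; position 17: C→G; position 21: G→T; position 25: C→G; position 31: G→A.

6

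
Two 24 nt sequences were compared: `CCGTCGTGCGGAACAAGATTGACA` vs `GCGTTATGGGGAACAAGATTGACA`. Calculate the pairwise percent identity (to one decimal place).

83.3%

Mismatches at positions 1, 5, 6, 9 (1-based): 4 of 24.
Identical positions: 20/24 = 83.33% → 83.3%.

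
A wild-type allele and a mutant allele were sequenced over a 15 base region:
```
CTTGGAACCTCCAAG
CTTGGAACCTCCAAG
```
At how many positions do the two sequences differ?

0

The two sequences are identical at every position.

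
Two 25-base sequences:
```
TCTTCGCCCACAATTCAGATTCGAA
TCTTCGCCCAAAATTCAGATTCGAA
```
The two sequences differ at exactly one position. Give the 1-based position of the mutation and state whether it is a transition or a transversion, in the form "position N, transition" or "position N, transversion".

Position 11 changes C→A. C is a pyrimidine and A is a purine, so this is a transversion.

position 11, transversion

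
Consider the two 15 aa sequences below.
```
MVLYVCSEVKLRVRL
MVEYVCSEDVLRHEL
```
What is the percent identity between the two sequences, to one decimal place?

Mismatches at positions 3, 9, 10, 13, 14 (1-based): 5 of 15.
Identical positions: 10/15 = 66.67% → 66.7%.

66.7%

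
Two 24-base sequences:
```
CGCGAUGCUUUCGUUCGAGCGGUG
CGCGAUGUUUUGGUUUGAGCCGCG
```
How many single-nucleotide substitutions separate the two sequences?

5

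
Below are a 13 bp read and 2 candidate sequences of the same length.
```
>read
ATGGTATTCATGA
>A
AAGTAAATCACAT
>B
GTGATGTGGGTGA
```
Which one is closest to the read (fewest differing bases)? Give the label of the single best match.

B

A differs at 7 bases; B differs at 6 bases. The closest is B.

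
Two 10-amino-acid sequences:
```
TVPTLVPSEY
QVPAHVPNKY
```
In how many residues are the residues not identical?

Mismatches (1-based): residue 1: T→Q; residue 4: T→A; residue 5: L→H; residue 8: S→N; residue 9: E→K.

5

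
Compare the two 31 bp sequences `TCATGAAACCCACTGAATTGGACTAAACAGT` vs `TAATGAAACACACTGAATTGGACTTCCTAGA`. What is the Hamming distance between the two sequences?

The sequences differ at sites 2, 10, 25, 26, 27, 28, 31 (1-based) — 7 in total.

7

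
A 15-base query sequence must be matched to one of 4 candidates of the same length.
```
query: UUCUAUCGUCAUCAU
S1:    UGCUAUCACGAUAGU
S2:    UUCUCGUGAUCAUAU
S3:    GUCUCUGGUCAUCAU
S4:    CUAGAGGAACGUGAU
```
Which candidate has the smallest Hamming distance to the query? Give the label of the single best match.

S3

Hamming distances to query — S1: 6; S2: 8; S3: 3; S4: 9.
Smallest is S3 with 3 mismatches.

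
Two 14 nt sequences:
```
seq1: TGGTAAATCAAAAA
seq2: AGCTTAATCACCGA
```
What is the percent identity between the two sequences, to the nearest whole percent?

57%

Mismatches at positions 1, 3, 5, 11, 12, 13 (1-based): 6 of 14.
Identical positions: 8/14 = 57.14% → 57%.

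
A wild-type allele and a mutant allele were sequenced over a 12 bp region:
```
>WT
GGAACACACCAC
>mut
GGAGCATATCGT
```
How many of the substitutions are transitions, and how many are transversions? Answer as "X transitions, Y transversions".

Transitions (purine↔purine or pyrimidine↔pyrimidine): 4 A→G, 7 C→T, 9 C→T, 11 A→G, 12 C→T.
Transversions (purine↔pyrimidine): none.

5 transitions, 0 transversions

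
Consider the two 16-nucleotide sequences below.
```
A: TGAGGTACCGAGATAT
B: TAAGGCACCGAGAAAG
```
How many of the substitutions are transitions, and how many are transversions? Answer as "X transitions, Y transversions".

2 transitions, 2 transversions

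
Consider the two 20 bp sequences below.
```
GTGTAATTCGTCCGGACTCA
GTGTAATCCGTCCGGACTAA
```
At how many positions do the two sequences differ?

The sequences differ at positions 8, 19 (1-based) — 2 in total.

2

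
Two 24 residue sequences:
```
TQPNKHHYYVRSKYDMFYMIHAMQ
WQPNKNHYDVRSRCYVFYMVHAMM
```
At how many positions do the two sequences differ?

9

The sequences differ at positions 1, 6, 9, 13, 14, 15, 16, 20, 24 (1-based) — 9 in total.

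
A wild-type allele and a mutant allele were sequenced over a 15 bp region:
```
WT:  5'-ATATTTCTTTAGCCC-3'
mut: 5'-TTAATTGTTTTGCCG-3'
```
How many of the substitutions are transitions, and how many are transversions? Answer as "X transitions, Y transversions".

0 transitions, 5 transversions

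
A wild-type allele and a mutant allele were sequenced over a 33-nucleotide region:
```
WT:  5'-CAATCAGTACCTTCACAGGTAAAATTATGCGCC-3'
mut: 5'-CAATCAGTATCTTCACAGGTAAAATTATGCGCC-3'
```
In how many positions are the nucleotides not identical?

1

The sequences differ at positions 10 (1-based) — 1 in total.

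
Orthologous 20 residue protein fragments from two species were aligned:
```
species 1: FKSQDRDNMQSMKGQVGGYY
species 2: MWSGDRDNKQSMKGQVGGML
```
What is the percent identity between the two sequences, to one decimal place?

70.0%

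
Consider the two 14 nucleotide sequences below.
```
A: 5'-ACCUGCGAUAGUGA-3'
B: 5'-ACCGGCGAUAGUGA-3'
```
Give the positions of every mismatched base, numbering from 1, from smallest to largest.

Scanning 1-based: 4: U/G.

4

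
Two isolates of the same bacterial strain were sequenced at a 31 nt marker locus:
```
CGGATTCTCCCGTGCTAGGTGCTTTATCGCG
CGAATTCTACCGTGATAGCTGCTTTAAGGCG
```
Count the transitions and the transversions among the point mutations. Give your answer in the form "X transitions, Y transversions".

1 transition, 5 transversions

Mismatches (1-based):
base 3: G→A (purine→purine, transition)
base 9: C→A (pyrimidine→purine, transversion)
base 15: C→A (pyrimidine→purine, transversion)
base 19: G→C (purine→pyrimidine, transversion)
base 27: T→A (pyrimidine→purine, transversion)
base 28: C→G (pyrimidine→purine, transversion)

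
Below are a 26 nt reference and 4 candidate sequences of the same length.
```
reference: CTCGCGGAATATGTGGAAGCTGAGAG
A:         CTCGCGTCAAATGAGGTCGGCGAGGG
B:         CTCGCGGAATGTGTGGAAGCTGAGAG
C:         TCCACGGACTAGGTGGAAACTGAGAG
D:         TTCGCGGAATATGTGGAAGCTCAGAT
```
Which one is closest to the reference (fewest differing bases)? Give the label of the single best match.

B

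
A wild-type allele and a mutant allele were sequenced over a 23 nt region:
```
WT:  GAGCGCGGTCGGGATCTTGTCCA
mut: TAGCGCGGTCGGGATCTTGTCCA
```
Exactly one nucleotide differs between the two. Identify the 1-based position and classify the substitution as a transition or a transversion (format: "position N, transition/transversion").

position 1, transversion

Position 1 changes G→T. G is a purine and T is a pyrimidine, so this is a transversion.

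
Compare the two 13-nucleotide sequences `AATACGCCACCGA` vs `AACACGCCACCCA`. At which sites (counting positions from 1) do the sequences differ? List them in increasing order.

Scanning 1-based: 3: T/C; 12: G/C.

3, 12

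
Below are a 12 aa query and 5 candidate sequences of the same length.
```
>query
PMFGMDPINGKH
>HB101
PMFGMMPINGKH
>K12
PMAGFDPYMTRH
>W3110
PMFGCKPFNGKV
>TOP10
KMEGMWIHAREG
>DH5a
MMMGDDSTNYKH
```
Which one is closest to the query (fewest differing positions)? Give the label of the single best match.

HB101

Hamming distances to query — HB101: 1; K12: 6; W3110: 4; TOP10: 9; DH5a: 6.
Smallest is HB101 with 1 mismatch.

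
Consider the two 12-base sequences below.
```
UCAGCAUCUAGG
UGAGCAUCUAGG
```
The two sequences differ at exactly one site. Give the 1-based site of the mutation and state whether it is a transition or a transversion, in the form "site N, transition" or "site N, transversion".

Site 2 changes C→G. C is a pyrimidine and G is a purine, so this is a transversion.

site 2, transversion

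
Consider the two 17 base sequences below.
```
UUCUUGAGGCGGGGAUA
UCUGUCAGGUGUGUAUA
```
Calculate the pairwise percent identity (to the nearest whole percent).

59%

Mismatches at positions 2, 3, 4, 6, 10, 12, 14 (1-based): 7 of 17.
Identical positions: 10/17 = 58.82% → 59%.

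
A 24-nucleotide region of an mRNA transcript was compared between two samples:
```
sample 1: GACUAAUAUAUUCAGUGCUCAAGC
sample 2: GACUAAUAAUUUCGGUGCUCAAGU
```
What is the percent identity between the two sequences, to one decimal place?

Mismatches at positions 9, 10, 14, 24 (1-based): 4 of 24.
Identical positions: 20/24 = 83.33% → 83.3%.

83.3%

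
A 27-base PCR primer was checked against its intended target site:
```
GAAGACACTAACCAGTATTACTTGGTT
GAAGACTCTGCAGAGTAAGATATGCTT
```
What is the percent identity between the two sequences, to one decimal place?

63.0%

Mismatches at positions 7, 10, 11, 12, 13, 18, 19, 21, 22, 25 (1-based): 10 of 27.
Identical positions: 17/27 = 62.96% → 63.0%.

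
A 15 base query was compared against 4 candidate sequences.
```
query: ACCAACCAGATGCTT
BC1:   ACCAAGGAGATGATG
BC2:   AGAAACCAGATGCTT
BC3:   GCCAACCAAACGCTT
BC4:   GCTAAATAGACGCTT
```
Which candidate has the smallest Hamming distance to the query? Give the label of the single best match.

Hamming distances to query — BC1: 4; BC2: 2; BC3: 3; BC4: 5.
Smallest is BC2 with 2 mismatches.

BC2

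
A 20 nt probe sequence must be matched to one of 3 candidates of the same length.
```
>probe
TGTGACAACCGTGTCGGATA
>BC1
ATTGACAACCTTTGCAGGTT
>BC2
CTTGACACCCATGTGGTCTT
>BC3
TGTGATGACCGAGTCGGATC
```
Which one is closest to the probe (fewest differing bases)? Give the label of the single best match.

BC3

BC1 differs at 8 bases; BC2 differs at 8 bases; BC3 differs at 4 bases. The closest is BC3.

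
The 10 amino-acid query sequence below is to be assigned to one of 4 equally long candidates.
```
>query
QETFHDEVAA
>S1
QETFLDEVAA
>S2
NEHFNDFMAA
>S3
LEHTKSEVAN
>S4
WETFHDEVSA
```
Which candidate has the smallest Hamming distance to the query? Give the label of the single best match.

S1

S1 differs at 1 position; S2 differs at 5 positions; S3 differs at 6 positions; S4 differs at 2 positions. The closest is S1.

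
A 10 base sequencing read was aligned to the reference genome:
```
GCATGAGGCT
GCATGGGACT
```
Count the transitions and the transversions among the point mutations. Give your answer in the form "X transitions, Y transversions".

2 transitions, 0 transversions

Mismatches (1-based):
position 6: A→G (purine→purine, transition)
position 8: G→A (purine→purine, transition)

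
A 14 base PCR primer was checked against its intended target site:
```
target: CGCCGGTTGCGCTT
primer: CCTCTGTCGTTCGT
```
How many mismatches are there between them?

7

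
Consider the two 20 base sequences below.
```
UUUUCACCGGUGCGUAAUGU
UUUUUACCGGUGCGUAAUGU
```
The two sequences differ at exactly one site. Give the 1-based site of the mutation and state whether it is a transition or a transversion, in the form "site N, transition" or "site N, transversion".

The sequences differ only at site 5: C→U (pyrimidine→pyrimidine), a transition.

site 5, transition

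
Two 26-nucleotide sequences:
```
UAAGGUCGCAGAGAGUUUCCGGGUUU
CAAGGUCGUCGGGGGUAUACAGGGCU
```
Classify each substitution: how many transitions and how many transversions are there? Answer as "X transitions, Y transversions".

Transitions (purine↔purine or pyrimidine↔pyrimidine): 1 U→C, 9 C→U, 12 A→G, 14 A→G, 21 G→A, 25 U→C.
Transversions (purine↔pyrimidine): 10 A→C, 17 U→A, 19 C→A, 24 U→G.

6 transitions, 4 transversions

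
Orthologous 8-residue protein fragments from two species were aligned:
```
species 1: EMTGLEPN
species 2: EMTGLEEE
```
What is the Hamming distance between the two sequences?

2

Comparing position by position, 2 residues differ: 7 (P/E), 8 (N/E).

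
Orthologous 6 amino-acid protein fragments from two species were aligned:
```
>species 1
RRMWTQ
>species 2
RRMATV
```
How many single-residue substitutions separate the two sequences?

2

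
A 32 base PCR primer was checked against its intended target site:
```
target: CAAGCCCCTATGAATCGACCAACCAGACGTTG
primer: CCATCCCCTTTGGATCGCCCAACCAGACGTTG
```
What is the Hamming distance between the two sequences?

5

The sequences differ at bases 2, 4, 10, 13, 18 (1-based) — 5 in total.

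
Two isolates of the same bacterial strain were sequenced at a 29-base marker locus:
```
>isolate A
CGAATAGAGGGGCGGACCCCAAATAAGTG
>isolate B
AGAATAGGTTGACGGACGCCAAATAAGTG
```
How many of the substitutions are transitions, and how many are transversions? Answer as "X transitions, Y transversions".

Transitions (purine↔purine or pyrimidine↔pyrimidine): 8 A→G, 12 G→A.
Transversions (purine↔pyrimidine): 1 C→A, 9 G→T, 10 G→T, 18 C→G.

2 transitions, 4 transversions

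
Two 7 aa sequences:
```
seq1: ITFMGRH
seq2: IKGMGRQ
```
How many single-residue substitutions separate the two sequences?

Comparing position by position, 3 positions differ: 2 (T/K), 3 (F/G), 7 (H/Q).

3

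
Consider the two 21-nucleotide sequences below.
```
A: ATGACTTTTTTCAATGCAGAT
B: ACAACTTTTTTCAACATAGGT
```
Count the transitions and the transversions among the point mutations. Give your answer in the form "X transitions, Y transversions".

6 transitions, 0 transversions

Transitions (purine↔purine or pyrimidine↔pyrimidine): 2 T→C, 3 G→A, 15 T→C, 16 G→A, 17 C→T, 20 A→G.
Transversions (purine↔pyrimidine): none.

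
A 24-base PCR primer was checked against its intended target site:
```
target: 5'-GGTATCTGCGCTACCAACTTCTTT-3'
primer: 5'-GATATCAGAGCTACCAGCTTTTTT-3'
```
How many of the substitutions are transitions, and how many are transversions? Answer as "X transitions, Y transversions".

3 transitions, 2 transversions

Transitions (purine↔purine or pyrimidine↔pyrimidine): 2 G→A, 17 A→G, 21 C→T.
Transversions (purine↔pyrimidine): 7 T→A, 9 C→A.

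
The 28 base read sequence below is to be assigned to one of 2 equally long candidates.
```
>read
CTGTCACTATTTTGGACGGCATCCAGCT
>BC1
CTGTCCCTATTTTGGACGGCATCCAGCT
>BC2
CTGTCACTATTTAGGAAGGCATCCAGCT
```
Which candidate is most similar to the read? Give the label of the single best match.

Hamming distances to read — BC1: 1; BC2: 2.
Smallest is BC1 with 1 mismatch.

BC1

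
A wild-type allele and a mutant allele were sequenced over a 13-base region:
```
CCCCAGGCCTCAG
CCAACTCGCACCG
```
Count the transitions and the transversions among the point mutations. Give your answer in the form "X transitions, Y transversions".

Mismatches (1-based):
base 3: C→A (pyrimidine→purine, transversion)
base 4: C→A (pyrimidine→purine, transversion)
base 5: A→C (purine→pyrimidine, transversion)
base 6: G→T (purine→pyrimidine, transversion)
base 7: G→C (purine→pyrimidine, transversion)
base 8: C→G (pyrimidine→purine, transversion)
base 10: T→A (pyrimidine→purine, transversion)
base 12: A→C (purine→pyrimidine, transversion)

0 transitions, 8 transversions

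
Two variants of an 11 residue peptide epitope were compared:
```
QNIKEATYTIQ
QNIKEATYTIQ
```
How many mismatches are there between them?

No positions differ; the sequences are identical.

0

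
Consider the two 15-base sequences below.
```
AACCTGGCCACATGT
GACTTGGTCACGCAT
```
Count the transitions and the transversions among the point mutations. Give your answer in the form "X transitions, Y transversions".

6 transitions, 0 transversions

Transitions (purine↔purine or pyrimidine↔pyrimidine): 1 A→G, 4 C→T, 8 C→T, 12 A→G, 13 T→C, 14 G→A.
Transversions (purine↔pyrimidine): none.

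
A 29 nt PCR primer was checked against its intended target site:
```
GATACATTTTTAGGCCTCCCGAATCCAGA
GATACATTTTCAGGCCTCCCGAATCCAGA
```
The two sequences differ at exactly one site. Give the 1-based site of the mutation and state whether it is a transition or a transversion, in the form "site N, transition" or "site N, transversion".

Site 11 changes T→C. T is a pyrimidine and C is a pyrimidine, so this is a transition.

site 11, transition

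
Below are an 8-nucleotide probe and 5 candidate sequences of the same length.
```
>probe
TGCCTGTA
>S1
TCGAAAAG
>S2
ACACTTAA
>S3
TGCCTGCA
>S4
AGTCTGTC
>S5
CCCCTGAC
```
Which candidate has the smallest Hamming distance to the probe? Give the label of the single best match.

Hamming distances to probe — S1: 7; S2: 5; S3: 1; S4: 3; S5: 4.
Smallest is S3 with 1 mismatch.

S3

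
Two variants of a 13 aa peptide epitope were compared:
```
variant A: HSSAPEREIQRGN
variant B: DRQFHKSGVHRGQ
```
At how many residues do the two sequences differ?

11

Comparing position by position, 11 residues differ: 1 (H/D), 2 (S/R), 3 (S/Q), 4 (A/F), 5 (P/H), 6 (E/K), 7 (R/S), 8 (E/G), 9 (I/V), 10 (Q/H), 13 (N/Q).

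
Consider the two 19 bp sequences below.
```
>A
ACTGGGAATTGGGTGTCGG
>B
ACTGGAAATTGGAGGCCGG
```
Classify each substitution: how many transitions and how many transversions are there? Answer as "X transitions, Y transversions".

3 transitions, 1 transversion

Transitions (purine↔purine or pyrimidine↔pyrimidine): 6 G→A, 13 G→A, 16 T→C.
Transversions (purine↔pyrimidine): 14 T→G.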